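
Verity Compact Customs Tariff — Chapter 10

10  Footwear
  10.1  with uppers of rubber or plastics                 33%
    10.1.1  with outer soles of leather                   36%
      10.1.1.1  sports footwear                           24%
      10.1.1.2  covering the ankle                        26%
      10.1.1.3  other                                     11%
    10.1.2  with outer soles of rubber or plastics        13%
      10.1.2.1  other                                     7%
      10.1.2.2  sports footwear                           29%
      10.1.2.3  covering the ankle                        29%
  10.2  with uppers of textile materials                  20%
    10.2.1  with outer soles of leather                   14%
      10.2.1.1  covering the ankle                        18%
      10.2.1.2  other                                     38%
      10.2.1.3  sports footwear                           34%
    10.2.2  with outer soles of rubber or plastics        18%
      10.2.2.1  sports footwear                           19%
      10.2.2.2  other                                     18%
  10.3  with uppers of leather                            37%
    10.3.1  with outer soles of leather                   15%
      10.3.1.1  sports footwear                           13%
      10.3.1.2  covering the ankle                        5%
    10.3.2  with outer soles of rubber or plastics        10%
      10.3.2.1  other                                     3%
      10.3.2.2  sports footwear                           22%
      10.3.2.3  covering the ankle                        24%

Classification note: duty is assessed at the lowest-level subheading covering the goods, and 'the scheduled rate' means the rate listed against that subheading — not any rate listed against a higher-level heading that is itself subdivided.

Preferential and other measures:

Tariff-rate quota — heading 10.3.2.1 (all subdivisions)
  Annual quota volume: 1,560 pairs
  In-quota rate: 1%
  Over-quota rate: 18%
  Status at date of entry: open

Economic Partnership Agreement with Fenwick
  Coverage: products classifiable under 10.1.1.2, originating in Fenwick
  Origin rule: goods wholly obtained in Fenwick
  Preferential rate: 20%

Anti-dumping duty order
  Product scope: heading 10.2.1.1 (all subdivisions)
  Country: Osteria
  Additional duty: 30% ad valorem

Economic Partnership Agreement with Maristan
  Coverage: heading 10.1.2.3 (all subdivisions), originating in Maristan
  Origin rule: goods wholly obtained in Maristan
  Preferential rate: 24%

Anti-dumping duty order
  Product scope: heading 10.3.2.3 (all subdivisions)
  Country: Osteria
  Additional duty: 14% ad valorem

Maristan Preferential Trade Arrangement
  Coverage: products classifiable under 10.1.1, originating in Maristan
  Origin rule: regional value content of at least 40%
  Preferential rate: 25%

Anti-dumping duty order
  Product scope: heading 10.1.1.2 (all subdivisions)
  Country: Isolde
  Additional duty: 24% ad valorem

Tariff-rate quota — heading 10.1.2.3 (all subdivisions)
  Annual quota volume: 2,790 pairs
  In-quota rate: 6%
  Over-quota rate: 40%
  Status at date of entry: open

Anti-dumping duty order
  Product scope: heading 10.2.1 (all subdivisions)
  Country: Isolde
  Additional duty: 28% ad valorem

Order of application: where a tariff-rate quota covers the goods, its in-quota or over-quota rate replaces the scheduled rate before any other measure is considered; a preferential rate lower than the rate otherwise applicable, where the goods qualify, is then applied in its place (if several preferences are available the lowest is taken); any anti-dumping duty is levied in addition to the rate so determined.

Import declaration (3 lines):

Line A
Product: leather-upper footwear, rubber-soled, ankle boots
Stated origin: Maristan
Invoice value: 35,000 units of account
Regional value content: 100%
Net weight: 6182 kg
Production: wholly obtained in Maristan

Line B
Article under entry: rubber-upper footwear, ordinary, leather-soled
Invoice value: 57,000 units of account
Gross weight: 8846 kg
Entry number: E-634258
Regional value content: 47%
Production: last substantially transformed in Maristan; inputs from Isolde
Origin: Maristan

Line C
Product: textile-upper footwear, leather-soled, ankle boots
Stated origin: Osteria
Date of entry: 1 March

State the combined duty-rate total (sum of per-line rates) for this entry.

Line A: leather-upper → 10.3; rubber-soled → 10.3.2; ankle boots → 10.3.2.3. Scheduled 24%. Maristan agreement on 10.1.2.3: 10.3.2.3 not covered; Maristan agreement on 10.1.1: 10.3.2.3 not covered. → 24%.
Line B: rubber-upper → 10.1; leather-soled → 10.1.1; ordinary → 10.1.1.3. Scheduled 11%. Maristan agreement on 10.1.2.3: 10.1.1.3 not covered; Maristan agreement on 10.1.1: RVC ≥ 40% → 25% available; preference 25% not lower than 11% → no reduction. → 11%.
Line C: textile-upper → 10.2; leather-soled → 10.2.1; ankle boots → 10.2.1.1. Scheduled 18%. anti-dumping (Osteria, 10.2.1.1): +30%; total 18% + 30% = 48%. → 48%.
Sum: 24% + 11% + 48% = 83%.

83%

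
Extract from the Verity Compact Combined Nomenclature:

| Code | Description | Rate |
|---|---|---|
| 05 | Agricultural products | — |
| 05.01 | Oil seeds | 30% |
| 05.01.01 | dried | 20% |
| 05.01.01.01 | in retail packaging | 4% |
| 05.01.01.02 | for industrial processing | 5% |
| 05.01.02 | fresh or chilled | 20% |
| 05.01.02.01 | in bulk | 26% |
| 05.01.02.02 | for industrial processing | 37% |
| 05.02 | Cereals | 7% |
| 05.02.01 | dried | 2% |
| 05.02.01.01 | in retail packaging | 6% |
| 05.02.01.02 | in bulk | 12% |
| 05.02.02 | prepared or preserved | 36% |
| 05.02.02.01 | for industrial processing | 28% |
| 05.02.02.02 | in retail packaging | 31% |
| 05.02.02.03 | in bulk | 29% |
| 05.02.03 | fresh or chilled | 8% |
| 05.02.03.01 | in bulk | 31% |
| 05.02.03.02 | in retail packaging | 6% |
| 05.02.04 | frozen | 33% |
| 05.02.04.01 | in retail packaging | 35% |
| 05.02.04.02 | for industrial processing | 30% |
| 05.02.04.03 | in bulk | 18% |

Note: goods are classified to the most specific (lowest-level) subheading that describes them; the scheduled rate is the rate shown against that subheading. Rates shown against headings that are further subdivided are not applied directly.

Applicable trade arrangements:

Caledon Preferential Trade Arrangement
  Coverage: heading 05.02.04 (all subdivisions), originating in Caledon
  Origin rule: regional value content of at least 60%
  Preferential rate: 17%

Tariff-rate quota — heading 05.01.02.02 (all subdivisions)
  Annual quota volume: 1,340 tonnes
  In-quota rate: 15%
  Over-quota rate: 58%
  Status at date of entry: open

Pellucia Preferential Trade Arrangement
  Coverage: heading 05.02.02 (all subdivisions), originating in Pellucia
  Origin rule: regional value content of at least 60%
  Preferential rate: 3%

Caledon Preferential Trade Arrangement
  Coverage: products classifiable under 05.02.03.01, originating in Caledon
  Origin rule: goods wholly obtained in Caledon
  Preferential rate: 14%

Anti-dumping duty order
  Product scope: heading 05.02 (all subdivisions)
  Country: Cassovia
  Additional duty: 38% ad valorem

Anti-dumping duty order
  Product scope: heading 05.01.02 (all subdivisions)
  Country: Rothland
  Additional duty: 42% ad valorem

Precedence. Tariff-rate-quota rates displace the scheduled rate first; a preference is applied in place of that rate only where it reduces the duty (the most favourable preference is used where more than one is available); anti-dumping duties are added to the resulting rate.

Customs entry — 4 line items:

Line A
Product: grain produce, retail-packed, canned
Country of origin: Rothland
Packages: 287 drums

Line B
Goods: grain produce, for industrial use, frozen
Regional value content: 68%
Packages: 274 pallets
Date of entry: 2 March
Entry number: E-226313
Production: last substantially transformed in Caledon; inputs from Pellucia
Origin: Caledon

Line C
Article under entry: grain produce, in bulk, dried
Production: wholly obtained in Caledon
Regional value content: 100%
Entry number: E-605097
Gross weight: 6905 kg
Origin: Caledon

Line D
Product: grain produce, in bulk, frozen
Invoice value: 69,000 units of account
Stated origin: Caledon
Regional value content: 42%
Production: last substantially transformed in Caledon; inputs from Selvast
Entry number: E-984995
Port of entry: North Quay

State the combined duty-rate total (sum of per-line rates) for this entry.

78%

Line A: grain → 05.02; canned → 05.02.02; retail-packed → 05.02.02.02. Scheduled 31%. No special measure applies. → 31%.
Line B: grain → 05.02; frozen → 05.02.04; for industrial use → 05.02.04.02. Scheduled 30%. Caledon agreement on 05.02.04: RVC ≥ 60% → 17% available; Caledon agreement on 05.02.03.01: 05.02.04.02 not covered; preferential 17%. → 17%.
Line C: grain → 05.02; dried → 05.02.01; in bulk → 05.02.01.02. Scheduled 12%. Caledon agreement on 05.02.04: 05.02.01.02 not covered; Caledon agreement on 05.02.03.01: 05.02.01.02 not covered. → 12%.
Line D: grain → 05.02; frozen → 05.02.04; in bulk → 05.02.04.03. Scheduled 18%. Caledon agreement on 05.02.04: RVC < 60%; Caledon agreement on 05.02.03.01: 05.02.04.03 not covered. → 18%.
Sum: 31% + 17% + 12% + 18% = 78%.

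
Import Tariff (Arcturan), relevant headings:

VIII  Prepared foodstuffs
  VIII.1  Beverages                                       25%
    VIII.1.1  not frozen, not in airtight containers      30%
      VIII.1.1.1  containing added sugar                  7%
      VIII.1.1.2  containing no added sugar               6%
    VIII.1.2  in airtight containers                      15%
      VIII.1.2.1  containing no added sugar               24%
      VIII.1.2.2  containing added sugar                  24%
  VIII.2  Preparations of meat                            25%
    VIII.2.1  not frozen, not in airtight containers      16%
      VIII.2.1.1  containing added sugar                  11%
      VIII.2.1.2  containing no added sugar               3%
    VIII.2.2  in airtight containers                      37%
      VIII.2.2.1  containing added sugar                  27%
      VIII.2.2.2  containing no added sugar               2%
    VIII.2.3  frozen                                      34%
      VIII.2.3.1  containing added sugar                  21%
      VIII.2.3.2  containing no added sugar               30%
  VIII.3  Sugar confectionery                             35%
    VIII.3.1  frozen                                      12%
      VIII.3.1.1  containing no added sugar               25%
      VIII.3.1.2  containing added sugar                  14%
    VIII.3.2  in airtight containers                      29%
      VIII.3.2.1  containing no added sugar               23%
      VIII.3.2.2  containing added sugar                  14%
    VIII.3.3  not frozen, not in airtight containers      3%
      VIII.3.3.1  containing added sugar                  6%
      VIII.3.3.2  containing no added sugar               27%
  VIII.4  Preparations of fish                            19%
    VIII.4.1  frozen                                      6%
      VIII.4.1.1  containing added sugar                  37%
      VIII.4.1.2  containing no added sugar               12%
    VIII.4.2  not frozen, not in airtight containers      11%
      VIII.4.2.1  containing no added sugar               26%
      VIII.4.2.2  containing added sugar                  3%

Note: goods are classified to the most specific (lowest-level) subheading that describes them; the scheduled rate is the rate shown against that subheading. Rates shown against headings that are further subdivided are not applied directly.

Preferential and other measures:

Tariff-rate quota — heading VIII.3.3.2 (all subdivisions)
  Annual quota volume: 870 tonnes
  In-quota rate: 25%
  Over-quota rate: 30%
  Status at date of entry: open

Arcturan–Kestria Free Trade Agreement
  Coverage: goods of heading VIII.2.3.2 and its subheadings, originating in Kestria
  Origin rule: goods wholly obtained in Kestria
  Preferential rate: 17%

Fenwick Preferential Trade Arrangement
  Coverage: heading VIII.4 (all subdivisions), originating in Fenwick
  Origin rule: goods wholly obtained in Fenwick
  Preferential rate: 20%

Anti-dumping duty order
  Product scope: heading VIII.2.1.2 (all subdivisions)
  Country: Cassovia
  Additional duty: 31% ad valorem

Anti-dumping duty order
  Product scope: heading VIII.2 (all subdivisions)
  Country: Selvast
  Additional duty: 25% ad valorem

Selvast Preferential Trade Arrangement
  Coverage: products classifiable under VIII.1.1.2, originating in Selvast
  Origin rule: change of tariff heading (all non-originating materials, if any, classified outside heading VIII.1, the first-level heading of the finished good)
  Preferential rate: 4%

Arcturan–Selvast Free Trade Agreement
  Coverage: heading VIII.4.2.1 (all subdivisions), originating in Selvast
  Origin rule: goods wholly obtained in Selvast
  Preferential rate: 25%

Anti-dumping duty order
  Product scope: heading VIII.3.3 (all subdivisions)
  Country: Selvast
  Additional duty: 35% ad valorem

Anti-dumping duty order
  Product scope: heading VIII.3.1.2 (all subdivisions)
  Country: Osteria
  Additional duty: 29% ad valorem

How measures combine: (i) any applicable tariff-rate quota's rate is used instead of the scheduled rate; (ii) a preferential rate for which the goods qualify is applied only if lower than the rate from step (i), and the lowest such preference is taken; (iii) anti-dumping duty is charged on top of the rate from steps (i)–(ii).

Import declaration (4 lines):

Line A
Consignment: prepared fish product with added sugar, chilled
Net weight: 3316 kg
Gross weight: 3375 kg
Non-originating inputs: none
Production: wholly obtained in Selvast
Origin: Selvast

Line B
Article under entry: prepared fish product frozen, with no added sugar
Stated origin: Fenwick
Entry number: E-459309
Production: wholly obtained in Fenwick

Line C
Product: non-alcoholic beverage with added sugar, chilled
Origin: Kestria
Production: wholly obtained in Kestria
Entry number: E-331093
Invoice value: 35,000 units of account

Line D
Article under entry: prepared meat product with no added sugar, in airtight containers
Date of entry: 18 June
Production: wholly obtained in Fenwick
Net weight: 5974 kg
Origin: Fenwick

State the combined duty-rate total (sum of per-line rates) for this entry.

24%

Line A: prepared fish product → VIII.4; chilled → VIII.4.2; with added sugar → VIII.4.2.2. Scheduled 3%. Selvast agreement on VIII.1.1.2: VIII.4.2.2 not covered; Selvast agreement on VIII.4.2.1: VIII.4.2.2 not covered. → 3%.
Line B: prepared fish product → VIII.4; frozen → VIII.4.1; with no added sugar → VIII.4.1.2. Scheduled 12%. Fenwick agreement on VIII.4: wholly obtained → 20% available; preference 20% not lower than 12% → no reduction. → 12%.
Line C: non-alcoholic beverage → VIII.1; chilled → VIII.1.1; with added sugar → VIII.1.1.1. Scheduled 7%. Kestria agreement on VIII.2.3.2: VIII.1.1.1 not covered. → 7%.
Line D: prepared meat product → VIII.2; in airtight containers → VIII.2.2; with no added sugar → VIII.2.2.2. Scheduled 2%. Fenwick agreement on VIII.4: VIII.2.2.2 not covered. → 2%.
Sum: 3% + 12% + 7% + 2% = 24%.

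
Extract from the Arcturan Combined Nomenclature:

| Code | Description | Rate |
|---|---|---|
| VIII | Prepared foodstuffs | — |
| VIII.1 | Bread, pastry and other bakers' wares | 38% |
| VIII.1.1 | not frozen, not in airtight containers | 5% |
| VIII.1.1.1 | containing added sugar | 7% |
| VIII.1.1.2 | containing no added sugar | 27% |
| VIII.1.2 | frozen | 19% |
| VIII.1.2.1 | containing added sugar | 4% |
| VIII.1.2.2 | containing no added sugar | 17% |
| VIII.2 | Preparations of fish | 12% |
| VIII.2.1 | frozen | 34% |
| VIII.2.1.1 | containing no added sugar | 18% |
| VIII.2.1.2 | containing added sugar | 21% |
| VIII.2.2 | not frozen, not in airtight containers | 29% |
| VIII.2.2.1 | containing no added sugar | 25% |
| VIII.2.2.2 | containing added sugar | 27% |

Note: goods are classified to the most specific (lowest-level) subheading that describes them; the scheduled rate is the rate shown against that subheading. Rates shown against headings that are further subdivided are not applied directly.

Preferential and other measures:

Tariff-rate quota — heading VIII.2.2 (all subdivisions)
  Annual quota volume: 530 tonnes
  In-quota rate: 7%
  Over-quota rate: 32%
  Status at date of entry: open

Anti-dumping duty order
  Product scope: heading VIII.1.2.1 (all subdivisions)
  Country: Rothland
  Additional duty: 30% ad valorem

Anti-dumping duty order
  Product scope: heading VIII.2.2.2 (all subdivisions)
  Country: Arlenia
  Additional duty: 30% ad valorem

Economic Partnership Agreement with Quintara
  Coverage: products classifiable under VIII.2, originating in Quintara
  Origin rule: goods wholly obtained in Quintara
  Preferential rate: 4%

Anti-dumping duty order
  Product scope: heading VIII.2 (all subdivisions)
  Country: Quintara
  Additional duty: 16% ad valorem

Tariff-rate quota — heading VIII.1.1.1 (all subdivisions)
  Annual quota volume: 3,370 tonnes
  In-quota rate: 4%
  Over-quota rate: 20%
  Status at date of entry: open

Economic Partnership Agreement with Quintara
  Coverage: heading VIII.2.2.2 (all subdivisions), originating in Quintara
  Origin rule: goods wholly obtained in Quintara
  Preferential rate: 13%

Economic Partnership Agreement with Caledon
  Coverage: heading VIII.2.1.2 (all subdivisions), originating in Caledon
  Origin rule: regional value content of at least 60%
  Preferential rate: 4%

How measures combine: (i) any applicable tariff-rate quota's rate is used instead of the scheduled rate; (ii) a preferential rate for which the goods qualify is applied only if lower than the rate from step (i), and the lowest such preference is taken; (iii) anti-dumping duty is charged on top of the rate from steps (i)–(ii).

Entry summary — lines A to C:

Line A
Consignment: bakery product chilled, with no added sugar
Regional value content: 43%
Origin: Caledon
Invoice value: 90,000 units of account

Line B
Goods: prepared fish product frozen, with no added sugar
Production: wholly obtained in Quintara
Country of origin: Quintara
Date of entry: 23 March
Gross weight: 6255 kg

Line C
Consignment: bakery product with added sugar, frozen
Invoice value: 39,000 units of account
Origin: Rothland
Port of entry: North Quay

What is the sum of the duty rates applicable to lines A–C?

Line A: bakery product → VIII.1; chilled → VIII.1.1; with no added sugar → VIII.1.1.2. Scheduled 27%. Caledon agreement on VIII.2.1.2: VIII.1.1.2 not covered. → 27%.
Line B: prepared fish product → VIII.2; frozen → VIII.2.1; with no added sugar → VIII.2.1.1. Scheduled 18%. Quintara agreement on VIII.2: wholly obtained → 4% available; Quintara agreement on VIII.2.2.2: VIII.2.1.1 not covered; preferential 4%; anti-dumping (Quintara, VIII.2): +16%; total 4% + 16% = 20%. → 20%.
Line C: bakery product → VIII.1; frozen → VIII.1.2; with added sugar → VIII.1.2.1. Scheduled 4%. anti-dumping (Rothland, VIII.1.2.1): +30%; total 4% + 30% = 34%. → 34%.
Sum: 27% + 20% + 34% = 81%.

81%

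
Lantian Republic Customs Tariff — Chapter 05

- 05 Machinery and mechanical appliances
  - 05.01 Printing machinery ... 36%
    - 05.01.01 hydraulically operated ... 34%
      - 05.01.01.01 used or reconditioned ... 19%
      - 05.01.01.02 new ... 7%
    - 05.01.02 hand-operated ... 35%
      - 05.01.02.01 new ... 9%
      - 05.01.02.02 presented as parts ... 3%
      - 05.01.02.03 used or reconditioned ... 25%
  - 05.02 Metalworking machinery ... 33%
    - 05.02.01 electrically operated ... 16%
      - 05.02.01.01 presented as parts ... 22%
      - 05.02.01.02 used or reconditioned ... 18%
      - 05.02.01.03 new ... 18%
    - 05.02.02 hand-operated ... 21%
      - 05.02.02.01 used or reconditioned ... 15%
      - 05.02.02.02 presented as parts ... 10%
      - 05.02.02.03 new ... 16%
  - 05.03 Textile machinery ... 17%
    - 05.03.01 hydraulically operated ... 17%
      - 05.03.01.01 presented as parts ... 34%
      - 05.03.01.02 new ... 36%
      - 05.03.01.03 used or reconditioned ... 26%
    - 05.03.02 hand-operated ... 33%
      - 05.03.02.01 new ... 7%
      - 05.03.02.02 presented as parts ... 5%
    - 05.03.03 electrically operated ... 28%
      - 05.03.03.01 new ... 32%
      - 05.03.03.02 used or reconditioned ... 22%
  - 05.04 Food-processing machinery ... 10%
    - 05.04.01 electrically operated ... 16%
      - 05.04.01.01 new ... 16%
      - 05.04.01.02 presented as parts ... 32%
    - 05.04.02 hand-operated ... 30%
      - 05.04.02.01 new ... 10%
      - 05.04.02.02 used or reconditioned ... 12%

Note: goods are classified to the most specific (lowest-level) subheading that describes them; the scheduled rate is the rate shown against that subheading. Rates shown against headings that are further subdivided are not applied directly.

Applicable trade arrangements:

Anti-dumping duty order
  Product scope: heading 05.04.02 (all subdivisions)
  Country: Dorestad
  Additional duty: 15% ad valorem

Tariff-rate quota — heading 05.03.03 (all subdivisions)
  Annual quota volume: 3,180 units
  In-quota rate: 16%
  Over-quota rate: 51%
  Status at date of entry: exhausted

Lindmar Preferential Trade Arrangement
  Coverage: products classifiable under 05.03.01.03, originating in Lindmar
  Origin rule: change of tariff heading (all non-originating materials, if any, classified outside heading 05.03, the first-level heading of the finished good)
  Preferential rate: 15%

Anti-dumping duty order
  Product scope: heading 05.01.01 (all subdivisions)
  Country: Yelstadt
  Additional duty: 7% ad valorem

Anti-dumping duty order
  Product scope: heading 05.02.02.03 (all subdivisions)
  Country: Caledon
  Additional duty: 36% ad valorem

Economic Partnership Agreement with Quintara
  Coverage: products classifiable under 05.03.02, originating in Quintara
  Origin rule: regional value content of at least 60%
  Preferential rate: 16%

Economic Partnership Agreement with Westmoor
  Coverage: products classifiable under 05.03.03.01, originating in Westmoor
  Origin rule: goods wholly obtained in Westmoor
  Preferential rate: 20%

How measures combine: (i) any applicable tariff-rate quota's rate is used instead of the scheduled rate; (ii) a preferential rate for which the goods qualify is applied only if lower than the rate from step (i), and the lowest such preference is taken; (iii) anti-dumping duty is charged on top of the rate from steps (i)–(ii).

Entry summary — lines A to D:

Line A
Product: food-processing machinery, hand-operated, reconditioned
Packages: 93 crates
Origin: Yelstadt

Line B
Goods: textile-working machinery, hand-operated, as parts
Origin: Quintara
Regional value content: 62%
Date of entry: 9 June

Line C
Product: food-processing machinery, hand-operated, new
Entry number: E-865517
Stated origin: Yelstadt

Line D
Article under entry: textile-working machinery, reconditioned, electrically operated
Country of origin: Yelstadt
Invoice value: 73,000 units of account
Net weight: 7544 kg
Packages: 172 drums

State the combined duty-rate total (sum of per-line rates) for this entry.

Line A: food-processing → 05.04; hand-operated → 05.04.02; reconditioned → 05.04.02.02. Scheduled 12%. No special measure applies. → 12%.
Line B: textile-working → 05.03; hand-operated → 05.03.02; as parts → 05.03.02.02. Scheduled 5%. Quintara agreement on 05.03.02: RVC ≥ 60% → 16% available; preference 16% not lower than 5% → no reduction. → 5%.
Line C: food-processing → 05.04; hand-operated → 05.04.02; new → 05.04.02.01. Scheduled 10%. No special measure applies. → 10%.
Line D: textile-working → 05.03; electrically operated → 05.03.03; reconditioned → 05.03.03.02. Scheduled 22%. quota on 05.03.03 exhausted → over-quota 51%. → 51%.
Sum: 12% + 5% + 10% + 51% = 78%.

78%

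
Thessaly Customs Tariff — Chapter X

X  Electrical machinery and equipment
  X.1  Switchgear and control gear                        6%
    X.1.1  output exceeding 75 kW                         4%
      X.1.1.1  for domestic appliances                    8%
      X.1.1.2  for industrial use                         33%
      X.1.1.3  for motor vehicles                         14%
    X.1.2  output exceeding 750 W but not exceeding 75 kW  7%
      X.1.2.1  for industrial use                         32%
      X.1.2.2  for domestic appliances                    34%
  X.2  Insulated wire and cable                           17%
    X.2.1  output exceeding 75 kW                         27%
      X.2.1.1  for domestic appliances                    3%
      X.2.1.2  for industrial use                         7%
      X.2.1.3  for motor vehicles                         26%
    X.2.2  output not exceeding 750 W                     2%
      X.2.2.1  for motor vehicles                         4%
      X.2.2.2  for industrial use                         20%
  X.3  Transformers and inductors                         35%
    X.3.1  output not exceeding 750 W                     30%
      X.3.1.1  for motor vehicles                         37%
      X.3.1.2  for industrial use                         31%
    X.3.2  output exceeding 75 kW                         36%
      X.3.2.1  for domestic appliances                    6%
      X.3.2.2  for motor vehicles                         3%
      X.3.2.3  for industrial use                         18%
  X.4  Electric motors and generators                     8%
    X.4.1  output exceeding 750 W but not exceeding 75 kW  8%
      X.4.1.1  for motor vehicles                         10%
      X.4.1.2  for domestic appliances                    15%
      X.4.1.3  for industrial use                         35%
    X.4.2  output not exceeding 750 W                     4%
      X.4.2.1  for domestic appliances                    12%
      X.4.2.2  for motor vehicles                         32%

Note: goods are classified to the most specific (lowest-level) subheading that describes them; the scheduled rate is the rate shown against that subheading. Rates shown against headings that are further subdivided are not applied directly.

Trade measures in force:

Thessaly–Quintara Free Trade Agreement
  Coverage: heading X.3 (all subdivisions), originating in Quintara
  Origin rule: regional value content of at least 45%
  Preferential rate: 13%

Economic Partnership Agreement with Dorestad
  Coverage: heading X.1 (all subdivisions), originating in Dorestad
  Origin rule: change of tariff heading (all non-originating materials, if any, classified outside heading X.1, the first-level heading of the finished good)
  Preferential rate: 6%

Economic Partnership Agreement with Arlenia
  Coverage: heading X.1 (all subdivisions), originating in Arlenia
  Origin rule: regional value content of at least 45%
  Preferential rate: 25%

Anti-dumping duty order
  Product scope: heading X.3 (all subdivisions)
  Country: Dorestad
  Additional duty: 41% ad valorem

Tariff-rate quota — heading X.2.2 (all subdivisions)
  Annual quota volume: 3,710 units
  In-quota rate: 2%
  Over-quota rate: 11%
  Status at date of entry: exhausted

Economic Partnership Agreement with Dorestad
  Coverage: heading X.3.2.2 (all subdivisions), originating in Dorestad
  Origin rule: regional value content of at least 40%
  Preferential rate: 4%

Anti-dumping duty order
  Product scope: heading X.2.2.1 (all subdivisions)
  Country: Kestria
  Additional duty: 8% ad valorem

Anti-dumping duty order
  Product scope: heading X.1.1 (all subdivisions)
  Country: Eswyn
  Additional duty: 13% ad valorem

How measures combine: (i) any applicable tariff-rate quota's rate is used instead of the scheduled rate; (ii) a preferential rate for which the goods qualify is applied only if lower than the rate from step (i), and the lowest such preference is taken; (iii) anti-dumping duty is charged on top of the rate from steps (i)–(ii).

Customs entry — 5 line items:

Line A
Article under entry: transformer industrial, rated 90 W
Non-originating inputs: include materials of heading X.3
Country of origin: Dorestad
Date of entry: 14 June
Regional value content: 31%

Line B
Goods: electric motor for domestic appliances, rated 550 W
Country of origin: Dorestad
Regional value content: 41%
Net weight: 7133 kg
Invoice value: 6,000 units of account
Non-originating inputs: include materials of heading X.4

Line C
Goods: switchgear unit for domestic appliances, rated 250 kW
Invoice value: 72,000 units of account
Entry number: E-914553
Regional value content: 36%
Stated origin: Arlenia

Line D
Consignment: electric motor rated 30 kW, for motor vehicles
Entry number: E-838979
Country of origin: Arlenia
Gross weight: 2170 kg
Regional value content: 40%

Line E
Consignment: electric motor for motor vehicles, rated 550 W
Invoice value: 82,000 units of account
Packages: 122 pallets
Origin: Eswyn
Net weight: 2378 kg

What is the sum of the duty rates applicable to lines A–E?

134%

Line A: transformer → X.3; rated 90 W → X.3.1; industrial → X.3.1.2. Scheduled 31%. Dorestad agreement on X.1: X.3.1.2 not covered; Dorestad agreement on X.3.2.2: X.3.1.2 not covered; anti-dumping (Dorestad, X.3): +41%; total 31% + 41% = 72%. → 72%.
Line B: electric motor → X.4; rated 550 W → X.4.2; for domestic appliances → X.4.2.1. Scheduled 12%. Dorestad agreement on X.1: X.4.2.1 not covered; Dorestad agreement on X.3.2.2: X.4.2.1 not covered. → 12%.
Line C: switchgear unit → X.1; rated 250 kW → X.1.1; for domestic appliances → X.1.1.1. Scheduled 8%. Arlenia agreement on X.1: RVC < 45%. → 8%.
Line D: electric motor → X.4; rated 30 kW → X.4.1; for motor vehicles → X.4.1.1. Scheduled 10%. Arlenia agreement on X.1: X.4.1.1 not covered. → 10%.
Line E: electric motor → X.4; rated 550 W → X.4.2; for motor vehicles → X.4.2.2. Scheduled 32%. No special measure applies. → 32%.
Sum: 72% + 12% + 8% + 10% + 32% = 134%.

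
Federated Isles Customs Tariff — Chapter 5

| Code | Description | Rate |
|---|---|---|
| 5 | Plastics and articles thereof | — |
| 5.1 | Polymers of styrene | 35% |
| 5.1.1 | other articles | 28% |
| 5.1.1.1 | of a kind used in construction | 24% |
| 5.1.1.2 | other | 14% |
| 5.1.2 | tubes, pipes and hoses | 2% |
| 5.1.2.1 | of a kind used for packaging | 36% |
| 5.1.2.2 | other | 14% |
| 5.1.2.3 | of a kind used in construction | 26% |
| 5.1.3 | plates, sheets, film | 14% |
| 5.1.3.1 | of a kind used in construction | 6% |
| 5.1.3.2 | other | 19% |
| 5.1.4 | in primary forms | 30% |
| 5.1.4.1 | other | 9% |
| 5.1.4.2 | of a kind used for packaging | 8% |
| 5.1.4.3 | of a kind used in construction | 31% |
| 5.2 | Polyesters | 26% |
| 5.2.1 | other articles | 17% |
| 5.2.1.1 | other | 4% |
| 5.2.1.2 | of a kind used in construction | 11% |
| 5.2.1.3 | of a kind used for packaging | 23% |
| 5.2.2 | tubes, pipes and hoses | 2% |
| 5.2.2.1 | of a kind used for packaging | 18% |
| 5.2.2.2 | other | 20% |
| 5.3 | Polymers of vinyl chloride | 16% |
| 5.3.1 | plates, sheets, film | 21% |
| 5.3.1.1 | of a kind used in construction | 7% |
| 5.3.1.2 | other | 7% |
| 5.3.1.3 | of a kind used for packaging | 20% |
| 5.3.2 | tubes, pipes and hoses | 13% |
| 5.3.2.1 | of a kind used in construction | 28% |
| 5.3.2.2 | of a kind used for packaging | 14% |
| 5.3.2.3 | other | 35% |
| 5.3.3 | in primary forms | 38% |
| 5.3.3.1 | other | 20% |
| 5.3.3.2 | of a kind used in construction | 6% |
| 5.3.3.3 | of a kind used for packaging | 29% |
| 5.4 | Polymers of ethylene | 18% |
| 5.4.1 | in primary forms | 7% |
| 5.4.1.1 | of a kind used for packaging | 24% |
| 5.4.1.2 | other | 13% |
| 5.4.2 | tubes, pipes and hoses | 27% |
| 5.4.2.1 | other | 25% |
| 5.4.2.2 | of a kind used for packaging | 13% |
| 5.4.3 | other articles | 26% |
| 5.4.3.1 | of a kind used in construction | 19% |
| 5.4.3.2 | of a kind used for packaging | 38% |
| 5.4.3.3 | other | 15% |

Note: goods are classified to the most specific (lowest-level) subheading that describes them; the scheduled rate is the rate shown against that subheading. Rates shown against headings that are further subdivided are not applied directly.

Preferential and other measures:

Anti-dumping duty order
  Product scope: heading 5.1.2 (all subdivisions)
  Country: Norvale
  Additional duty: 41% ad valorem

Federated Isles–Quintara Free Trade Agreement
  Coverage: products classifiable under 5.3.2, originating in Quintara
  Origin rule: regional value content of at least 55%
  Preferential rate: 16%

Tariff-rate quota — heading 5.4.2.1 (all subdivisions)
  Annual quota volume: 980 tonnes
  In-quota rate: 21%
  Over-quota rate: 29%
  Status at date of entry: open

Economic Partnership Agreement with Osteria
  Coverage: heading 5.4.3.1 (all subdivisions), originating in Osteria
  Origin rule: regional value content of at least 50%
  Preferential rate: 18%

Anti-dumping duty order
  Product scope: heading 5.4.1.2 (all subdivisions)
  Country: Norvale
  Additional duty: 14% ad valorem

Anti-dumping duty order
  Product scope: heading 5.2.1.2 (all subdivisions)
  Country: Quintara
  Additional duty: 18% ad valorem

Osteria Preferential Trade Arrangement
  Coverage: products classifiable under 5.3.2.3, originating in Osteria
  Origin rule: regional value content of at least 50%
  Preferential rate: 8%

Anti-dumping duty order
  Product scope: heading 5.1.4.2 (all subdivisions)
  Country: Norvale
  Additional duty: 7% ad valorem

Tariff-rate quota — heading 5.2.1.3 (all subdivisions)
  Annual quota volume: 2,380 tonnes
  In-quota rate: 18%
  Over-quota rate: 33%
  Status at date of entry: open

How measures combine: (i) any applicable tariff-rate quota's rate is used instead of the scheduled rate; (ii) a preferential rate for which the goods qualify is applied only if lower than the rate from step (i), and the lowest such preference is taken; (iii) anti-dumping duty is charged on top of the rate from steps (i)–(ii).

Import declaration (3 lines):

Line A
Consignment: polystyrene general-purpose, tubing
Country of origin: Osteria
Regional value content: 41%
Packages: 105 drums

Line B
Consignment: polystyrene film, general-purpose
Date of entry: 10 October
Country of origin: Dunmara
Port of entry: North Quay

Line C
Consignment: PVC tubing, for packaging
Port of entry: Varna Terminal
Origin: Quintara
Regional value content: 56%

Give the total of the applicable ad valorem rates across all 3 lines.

47%

Line A: polystyrene → 5.1; tubing → 5.1.2; general-purpose → 5.1.2.2. Scheduled 14%. Osteria agreement on 5.4.3.1: 5.1.2.2 not covered; Osteria agreement on 5.3.2.3: 5.1.2.2 not covered. → 14%.
Line B: polystyrene → 5.1; film → 5.1.3; general-purpose → 5.1.3.2. Scheduled 19%. No special measure applies. → 19%.
Line C: PVC → 5.3; tubing → 5.3.2; for packaging → 5.3.2.2. Scheduled 14%. Quintara agreement on 5.3.2: RVC ≥ 55% → 16% available; preference 16% not lower than 14% → no reduction. → 14%.
Sum: 14% + 19% + 14% = 47%.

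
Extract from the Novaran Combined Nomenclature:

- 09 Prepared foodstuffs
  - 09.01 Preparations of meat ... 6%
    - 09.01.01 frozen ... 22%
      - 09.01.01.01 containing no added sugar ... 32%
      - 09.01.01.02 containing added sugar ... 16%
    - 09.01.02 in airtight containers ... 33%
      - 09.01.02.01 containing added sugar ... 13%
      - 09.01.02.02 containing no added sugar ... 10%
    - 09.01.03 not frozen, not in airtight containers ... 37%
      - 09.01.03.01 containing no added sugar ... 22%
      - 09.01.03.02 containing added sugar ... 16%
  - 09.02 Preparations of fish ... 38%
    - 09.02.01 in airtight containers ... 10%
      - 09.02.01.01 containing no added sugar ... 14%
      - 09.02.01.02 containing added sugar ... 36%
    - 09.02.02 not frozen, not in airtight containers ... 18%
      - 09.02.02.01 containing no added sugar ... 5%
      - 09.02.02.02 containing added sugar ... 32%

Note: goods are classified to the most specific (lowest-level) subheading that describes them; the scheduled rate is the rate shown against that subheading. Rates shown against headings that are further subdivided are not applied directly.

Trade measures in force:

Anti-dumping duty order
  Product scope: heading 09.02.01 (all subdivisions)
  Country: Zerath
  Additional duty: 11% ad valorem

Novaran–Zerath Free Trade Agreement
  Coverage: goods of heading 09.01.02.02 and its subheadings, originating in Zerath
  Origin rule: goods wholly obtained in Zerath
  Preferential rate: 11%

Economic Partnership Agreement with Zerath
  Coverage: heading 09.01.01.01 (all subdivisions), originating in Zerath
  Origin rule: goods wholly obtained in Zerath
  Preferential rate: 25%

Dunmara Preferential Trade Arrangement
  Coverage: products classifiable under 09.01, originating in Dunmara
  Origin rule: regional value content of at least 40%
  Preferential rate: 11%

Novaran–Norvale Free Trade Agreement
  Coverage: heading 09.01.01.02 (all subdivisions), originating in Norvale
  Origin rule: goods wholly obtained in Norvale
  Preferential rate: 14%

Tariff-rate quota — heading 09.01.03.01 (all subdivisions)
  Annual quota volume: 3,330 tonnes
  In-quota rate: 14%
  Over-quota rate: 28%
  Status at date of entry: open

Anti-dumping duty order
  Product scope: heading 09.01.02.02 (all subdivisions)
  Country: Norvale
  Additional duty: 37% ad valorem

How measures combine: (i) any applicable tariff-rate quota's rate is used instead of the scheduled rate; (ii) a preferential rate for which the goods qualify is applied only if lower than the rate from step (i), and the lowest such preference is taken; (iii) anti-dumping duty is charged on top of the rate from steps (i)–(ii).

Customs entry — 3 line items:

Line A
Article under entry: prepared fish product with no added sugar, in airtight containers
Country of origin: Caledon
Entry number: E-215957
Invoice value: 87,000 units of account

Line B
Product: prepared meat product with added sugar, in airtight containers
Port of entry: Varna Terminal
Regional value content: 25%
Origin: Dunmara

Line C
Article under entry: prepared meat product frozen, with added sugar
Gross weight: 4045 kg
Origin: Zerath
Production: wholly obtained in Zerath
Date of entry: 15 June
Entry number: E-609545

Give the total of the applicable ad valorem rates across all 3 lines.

43%

Line A: prepared fish product → 09.02; in airtight containers → 09.02.01; with no added sugar → 09.02.01.01. Scheduled 14%. No special measure applies. → 14%.
Line B: prepared meat product → 09.01; in airtight containers → 09.01.02; with added sugar → 09.01.02.01. Scheduled 13%. Dunmara agreement on 09.01: RVC < 40%. → 13%.
Line C: prepared meat product → 09.01; frozen → 09.01.01; with added sugar → 09.01.01.02. Scheduled 16%. Zerath agreement on 09.01.02.02: 09.01.01.02 not covered; Zerath agreement on 09.01.01.01: 09.01.01.02 not covered. → 16%.
Sum: 14% + 13% + 16% = 43%.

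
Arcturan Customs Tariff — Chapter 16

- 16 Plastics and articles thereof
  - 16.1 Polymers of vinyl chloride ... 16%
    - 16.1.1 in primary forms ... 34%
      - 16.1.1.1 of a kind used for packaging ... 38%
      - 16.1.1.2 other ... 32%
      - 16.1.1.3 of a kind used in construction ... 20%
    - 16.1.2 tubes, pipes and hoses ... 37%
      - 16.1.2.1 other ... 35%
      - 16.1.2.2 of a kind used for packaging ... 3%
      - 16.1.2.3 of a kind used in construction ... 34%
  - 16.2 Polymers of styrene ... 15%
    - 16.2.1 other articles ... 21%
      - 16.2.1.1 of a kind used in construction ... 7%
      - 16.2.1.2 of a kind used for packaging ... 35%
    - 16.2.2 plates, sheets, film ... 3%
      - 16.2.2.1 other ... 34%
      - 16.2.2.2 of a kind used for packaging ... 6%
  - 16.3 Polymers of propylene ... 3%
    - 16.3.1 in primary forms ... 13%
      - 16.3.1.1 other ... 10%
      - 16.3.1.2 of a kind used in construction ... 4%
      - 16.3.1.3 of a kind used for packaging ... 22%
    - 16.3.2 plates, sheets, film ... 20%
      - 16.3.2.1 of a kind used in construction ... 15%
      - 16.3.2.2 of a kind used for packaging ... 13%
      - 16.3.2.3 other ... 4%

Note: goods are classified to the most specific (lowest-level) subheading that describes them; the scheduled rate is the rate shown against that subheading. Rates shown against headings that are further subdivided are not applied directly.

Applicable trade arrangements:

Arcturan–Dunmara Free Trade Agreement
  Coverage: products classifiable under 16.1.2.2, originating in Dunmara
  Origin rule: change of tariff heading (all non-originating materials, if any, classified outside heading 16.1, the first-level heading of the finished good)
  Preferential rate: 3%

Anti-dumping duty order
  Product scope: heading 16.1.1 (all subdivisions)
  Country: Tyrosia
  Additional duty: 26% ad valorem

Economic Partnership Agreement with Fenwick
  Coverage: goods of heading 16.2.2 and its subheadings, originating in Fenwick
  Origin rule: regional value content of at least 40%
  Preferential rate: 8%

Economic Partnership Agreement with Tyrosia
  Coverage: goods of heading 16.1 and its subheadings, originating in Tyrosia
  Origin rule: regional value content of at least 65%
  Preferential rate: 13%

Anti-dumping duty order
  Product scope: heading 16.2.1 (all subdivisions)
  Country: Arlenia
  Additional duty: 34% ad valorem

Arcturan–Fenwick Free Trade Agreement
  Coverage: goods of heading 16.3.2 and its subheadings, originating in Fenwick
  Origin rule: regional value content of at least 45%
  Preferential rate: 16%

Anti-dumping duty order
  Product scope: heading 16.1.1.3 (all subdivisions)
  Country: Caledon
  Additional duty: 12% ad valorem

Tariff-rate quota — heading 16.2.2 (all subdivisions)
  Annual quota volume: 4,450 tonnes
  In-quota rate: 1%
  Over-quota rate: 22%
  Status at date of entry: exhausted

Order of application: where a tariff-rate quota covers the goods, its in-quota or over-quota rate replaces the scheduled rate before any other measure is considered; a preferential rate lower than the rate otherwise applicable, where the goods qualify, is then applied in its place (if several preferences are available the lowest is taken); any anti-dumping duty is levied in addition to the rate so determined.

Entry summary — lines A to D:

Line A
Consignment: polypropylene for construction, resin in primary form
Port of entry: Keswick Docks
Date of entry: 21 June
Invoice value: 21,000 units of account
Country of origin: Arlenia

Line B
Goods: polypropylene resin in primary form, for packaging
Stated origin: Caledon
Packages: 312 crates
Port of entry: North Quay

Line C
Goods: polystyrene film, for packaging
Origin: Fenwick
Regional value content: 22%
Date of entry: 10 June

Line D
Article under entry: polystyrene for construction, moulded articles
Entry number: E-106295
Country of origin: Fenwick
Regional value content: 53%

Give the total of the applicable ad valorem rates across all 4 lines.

55%

Line A: polypropylene → 16.3; resin in primary form → 16.3.1; for construction → 16.3.1.2. Scheduled 4%. No special measure applies. → 4%.
Line B: polypropylene → 16.3; resin in primary form → 16.3.1; for packaging → 16.3.1.3. Scheduled 22%. No special measure applies. → 22%.
Line C: polystyrene → 16.2; film → 16.2.2; for packaging → 16.2.2.2. Scheduled 6%. quota on 16.2.2 exhausted → over-quota 22%; Fenwick agreement on 16.2.2: RVC < 40%; Fenwick agreement on 16.3.2: 16.2.2.2 not covered. → 22%.
Line D: polystyrene → 16.2; moulded articles → 16.2.1; for construction → 16.2.1.1. Scheduled 7%. Fenwick agreement on 16.2.2: 16.2.1.1 not covered; Fenwick agreement on 16.3.2: 16.2.1.1 not covered. → 7%.
Sum: 4% + 22% + 22% + 7% = 55%.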